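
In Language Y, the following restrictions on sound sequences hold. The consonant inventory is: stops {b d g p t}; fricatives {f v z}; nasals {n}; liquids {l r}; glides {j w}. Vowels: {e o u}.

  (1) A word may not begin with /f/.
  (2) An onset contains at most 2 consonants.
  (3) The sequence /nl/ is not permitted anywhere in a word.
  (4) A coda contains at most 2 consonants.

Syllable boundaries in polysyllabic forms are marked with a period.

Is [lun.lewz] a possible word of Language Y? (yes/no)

no

[lun.lewz] — violates constraint 3: contains banned sequence /nl/ → not permitted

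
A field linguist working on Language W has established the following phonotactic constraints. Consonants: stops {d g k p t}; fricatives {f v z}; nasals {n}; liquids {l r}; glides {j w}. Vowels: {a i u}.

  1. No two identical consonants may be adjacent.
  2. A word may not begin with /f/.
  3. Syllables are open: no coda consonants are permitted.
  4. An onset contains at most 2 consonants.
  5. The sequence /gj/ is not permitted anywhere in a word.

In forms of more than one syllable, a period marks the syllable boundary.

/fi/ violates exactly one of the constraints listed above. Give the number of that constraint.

2

/fi/: word begins with /f/.
This is a violation of constraint 2: "A word may not begin with /f/."
The remaining constraints (1, 3, 4, 5) are satisfied.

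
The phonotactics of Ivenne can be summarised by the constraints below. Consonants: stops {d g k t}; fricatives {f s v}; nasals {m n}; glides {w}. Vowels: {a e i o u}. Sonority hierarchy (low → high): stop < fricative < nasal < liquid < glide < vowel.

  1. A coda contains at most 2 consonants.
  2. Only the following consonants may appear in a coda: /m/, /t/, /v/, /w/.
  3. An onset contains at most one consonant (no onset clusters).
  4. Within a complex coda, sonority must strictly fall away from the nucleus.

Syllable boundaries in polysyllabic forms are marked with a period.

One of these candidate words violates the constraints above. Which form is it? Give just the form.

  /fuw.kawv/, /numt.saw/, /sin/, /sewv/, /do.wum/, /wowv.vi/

/sin/

/fuw.kawv/ — σ1 onset /f/, coda /w/ ok; σ2 onset /k/, coda /wv/ (5→2 falls) ok → phonotactically legal
/numt.saw/ — σ1 onset /n/, coda /mt/ (3→1 falls) ok; σ2 onset /s/, coda /w/ ok → phonotactically legal
/sin/ — violates constraint 2: syllable 1 coda contains /n/, which is not a licensed coda consonant → phonotactically illegal
/sewv/ — σ1 onset /s/, coda /wv/ (5→2 falls) ok → phonotactically legal
/do.wum/ — σ1 onset /d/, coda /∅/ ok; σ2 onset /w/, coda /m/ ok → phonotactically legal
/wowv.vi/ — σ1 onset /w/, coda /wv/ (5→2 falls) ok; σ2 onset /v/, coda /∅/ ok → phonotactically legal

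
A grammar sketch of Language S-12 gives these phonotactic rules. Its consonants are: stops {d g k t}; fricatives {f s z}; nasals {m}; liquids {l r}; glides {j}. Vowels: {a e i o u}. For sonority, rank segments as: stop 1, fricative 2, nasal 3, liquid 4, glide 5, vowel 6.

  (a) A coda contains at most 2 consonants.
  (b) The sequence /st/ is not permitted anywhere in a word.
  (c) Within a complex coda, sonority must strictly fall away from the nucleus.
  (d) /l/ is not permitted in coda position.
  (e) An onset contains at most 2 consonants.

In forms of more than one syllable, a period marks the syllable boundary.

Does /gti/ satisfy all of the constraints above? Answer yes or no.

/gti/ — σ1 onset /gt/ (2C), coda /∅/ ok → well-formed

yes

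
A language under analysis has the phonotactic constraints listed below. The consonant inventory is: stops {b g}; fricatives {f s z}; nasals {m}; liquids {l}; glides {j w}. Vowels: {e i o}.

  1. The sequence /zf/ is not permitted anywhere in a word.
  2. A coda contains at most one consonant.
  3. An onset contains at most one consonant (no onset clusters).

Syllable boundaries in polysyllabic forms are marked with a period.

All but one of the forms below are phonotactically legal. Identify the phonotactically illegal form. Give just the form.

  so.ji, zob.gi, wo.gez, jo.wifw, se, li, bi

jo.wifw

so.ji — σ1 onset /s/, coda /∅/ ok; σ2 onset /j/, coda /∅/ ok → phonotactically legal
zob.gi — σ1 onset /z/, coda /b/ ok; σ2 onset /g/, coda /∅/ ok → phonotactically legal
wo.gez — σ1 onset /w/, coda /∅/ ok; σ2 onset /g/, coda /z/ ok → phonotactically legal
jo.wifw — violates constraint 2: syllable 2 coda /fw/ has 2 consonants (> 1) → phonotactically illegal
se — σ1 onset /s/, coda /∅/ ok → phonotactically legal
li — σ1 onset /l/, coda /∅/ ok → phonotactically legal
bi — σ1 onset /b/, coda /∅/ ok → phonotactically legal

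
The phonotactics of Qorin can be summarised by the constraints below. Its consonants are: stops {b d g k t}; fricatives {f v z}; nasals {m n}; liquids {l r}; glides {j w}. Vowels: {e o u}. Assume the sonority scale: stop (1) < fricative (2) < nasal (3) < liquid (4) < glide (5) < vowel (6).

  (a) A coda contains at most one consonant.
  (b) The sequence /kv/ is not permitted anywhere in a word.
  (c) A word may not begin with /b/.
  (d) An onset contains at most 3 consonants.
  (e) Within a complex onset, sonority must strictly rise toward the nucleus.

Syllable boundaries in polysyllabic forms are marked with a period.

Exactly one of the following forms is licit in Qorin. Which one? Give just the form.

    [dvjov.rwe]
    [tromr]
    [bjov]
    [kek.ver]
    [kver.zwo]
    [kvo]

[dvjov.rwe] — σ1 onset /dvj/ (1→2→5 rises), coda /v/ ok; σ2 onset /rw/ (4→5 rises), coda /∅/ ok → licit
[tromr] — violates constraint (a): syllable 1 coda /mr/ has 2 consonants (> 1) → illicit
[bjov] — violates constraint (c): word begins with /b/ → illicit
[kek.ver] — violates constraint (b): contains banned sequence /kv/ → illicit
[kver.zwo] — violates constraint (b): contains banned sequence /kv/ → illicit
[kvo] — violates constraint (b): contains banned sequence /kv/ → illicit

[dvjov.rwe]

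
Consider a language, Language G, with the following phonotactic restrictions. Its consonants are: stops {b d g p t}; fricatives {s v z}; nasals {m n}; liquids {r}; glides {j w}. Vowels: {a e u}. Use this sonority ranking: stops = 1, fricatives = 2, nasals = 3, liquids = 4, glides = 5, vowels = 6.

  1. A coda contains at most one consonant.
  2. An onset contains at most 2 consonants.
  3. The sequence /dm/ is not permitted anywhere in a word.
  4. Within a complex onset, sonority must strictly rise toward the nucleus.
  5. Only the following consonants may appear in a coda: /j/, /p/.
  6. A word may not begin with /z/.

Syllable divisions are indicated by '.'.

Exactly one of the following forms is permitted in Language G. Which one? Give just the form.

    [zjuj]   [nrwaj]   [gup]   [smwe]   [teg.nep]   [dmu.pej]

[zjuj] — violates constraint 6: word begins with /z/ → not permitted
[nrwaj] — violates constraint 2: syllable 1 onset /nrw/ has 3 consonants (> 2) → not permitted
[gup] — σ1 onset /g/, coda /p/ ok → permitted
[smwe] — violates constraint 2: syllable 1 onset /smw/ has 3 consonants (> 2) → not permitted
[teg.nep] — violates constraint 5: syllable 1 coda contains /g/, which is not a licensed coda consonant → not permitted
[dmu.pej] — violates constraint 3: contains banned sequence /dm/ → not permitted

[gup]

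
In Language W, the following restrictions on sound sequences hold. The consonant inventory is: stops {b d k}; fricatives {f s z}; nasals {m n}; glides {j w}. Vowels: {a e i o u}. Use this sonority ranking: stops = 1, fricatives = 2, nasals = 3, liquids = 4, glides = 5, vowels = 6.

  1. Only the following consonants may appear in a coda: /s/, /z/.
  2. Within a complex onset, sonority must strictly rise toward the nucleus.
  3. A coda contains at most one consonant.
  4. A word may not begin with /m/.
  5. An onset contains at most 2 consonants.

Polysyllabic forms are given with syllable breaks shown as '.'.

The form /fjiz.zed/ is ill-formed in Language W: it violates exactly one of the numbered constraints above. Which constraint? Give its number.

/fjiz.zed/: syllable 2 coda contains /d/, which is not a licensed coda consonant.
This is a violation of constraint 1: "Only the following consonants may appear in a coda: /s/, /z/."
The remaining constraints (2, 3, 4, 5) are satisfied.

1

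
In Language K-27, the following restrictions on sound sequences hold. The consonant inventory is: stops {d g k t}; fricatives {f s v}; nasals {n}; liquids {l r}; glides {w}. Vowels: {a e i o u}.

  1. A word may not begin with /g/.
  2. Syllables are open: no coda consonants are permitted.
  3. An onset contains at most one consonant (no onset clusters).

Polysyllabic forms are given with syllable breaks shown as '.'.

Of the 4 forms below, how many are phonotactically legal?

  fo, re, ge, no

3

fo — σ1 onset /f/, coda /∅/ ok → phonotactically legal
re — σ1 onset /r/, coda /∅/ ok → phonotactically legal
ge — violates constraint 1: word begins with /g/ → phonotactically illegal
no — σ1 onset /n/, coda /∅/ ok → phonotactically legal
Phonotactically legal: fo, re, no → 3.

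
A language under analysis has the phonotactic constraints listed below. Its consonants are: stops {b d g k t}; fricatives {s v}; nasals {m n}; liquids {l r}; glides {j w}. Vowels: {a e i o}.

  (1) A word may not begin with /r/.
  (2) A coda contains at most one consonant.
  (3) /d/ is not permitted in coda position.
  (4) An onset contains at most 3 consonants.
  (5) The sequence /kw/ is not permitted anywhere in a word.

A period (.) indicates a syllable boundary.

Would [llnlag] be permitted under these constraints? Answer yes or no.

no

[llnlag] — violates constraint 4: syllable 1 onset /llnl/ has 4 consonants (> 3) → not permitted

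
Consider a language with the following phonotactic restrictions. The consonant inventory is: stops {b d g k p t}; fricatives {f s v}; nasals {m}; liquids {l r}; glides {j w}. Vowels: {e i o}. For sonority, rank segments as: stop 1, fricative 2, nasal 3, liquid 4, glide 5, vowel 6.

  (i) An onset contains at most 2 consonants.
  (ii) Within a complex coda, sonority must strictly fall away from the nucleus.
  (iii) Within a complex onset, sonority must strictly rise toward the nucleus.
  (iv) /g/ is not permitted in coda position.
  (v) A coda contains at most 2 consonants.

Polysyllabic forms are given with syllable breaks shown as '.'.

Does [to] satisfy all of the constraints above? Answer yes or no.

yes

[to] — σ1 onset /t/, coda /∅/ ok → permitted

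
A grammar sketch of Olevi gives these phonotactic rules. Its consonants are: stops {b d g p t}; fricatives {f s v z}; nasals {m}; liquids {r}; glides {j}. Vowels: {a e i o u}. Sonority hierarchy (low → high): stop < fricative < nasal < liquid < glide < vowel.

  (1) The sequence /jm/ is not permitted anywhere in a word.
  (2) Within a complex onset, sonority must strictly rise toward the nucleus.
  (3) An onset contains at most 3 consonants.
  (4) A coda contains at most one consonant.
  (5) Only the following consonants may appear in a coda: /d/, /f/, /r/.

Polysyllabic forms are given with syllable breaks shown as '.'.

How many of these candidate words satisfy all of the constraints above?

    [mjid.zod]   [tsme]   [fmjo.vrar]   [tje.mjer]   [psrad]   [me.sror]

[mjid.zod] — σ1 onset /mj/ (3→5 rises), coda /d/ ok; σ2 onset /z/, coda /d/ ok → licit
[tsme] — σ1 onset /tsm/ (1→2→3 rises), coda /∅/ ok → licit
[fmjo.vrar] — σ1 onset /fmj/ (2→3→5 rises), coda /∅/ ok; σ2 onset /vr/ (2→4 rises), coda /r/ ok → licit
[tje.mjer] — σ1 onset /tj/ (1→5 rises), coda /∅/ ok; σ2 onset /mj/ (3→5 rises), coda /r/ ok → licit
[psrad] — σ1 onset /psr/ (1→2→4 rises), coda /d/ ok → licit
[me.sror] — σ1 onset /m/, coda /∅/ ok; σ2 onset /sr/ (2→4 rises), coda /r/ ok → licit
Licit: [mjid.zod], [tsme], [fmjo.vrar], [tje.mjer], [psrad], [me.sror] → 6.

6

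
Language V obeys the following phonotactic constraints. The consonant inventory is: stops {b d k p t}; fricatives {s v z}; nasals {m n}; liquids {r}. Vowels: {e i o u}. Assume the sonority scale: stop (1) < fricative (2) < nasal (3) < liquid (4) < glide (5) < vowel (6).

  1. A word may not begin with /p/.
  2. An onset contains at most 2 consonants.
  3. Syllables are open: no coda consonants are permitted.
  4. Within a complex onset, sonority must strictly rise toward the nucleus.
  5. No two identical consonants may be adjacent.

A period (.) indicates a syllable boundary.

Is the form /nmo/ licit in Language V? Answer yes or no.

no

/nmo/ — violates constraint 4: syllable 1 onset /nm/: /n/ (nasal, 3) → /m/ (nasal, 3) does not rise → illicit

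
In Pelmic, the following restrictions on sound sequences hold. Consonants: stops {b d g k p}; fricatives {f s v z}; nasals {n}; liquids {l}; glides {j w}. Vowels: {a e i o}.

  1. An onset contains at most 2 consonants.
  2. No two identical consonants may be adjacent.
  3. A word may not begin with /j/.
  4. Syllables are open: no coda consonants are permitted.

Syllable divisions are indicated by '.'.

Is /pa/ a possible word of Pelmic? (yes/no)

/pa/ — σ1 onset /p/, coda /∅/ ok → well-formed

yes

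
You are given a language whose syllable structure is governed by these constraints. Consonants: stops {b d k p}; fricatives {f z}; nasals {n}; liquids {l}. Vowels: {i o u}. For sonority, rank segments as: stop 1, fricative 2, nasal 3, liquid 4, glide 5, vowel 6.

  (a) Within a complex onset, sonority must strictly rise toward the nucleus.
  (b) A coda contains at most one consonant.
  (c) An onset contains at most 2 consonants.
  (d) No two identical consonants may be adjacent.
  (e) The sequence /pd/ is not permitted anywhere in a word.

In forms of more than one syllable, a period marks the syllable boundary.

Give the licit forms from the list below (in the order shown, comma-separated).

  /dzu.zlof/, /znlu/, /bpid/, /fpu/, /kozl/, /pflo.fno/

/dzu.zlof/ — σ1 onset /dz/ (1→2 rises), coda /∅/ ok; σ2 onset /zl/ (2→4 rises), coda /f/ ok → licit
/znlu/ — violates constraint (c): syllable 1 onset /znl/ has 3 consonants (> 2) → illicit
/bpid/ — violates constraint (a): syllable 1 onset /bp/: /b/ (stop, 1) → /p/ (stop, 1) does not rise → illicit
/fpu/ — violates constraint (a): syllable 1 onset /fp/: /f/ (fricative, 2) → /p/ (stop, 1) does not rise → illicit
/kozl/ — violates constraint (b): syllable 1 coda /zl/ has 2 consonants (> 1) → illicit
/pflo.fno/ — violates constraint (c): syllable 1 onset /pfl/ has 3 consonants (> 2) → illicit

/dzu.zlof/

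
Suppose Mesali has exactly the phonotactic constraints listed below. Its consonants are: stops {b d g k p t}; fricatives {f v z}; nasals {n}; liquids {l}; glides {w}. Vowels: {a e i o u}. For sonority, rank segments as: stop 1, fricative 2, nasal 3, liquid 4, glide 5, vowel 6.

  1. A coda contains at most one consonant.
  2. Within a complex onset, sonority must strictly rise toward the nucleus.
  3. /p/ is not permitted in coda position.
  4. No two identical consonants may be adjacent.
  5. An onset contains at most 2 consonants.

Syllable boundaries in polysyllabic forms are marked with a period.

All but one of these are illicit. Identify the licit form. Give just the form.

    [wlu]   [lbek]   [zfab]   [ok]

[wlu] — violates constraint 2: syllable 1 onset /wl/: /w/ (glide, 5) → /l/ (liquid, 4) does not rise → illicit
[lbek] — violates constraint 2: syllable 1 onset /lb/: /l/ (liquid, 4) → /b/ (stop, 1) does not rise → illicit
[zfab] — violates constraint 2: syllable 1 onset /zf/: /z/ (fricative, 2) → /f/ (fricative, 2) does not rise → illicit
[ok] — σ1 onset /∅/, coda /k/ ok → licit

[ok]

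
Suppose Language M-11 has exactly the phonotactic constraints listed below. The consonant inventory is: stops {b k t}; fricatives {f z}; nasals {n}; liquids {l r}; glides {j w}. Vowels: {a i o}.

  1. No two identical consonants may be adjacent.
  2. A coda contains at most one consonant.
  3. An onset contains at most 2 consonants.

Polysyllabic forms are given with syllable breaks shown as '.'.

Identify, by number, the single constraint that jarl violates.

2

jarl: syllable 1 coda /rl/ has 2 consonants (> 1).
This is a violation of constraint 2: "A coda contains at most one consonant."
The remaining constraints (1, 3) are satisfied.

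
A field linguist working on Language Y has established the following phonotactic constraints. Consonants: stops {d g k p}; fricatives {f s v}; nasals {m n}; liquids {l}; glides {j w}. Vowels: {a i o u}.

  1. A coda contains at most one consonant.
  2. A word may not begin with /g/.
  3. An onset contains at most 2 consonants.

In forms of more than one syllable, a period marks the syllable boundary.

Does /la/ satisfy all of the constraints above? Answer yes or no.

yes

/la/ — σ1 onset /l/, coda /∅/ ok → well-formed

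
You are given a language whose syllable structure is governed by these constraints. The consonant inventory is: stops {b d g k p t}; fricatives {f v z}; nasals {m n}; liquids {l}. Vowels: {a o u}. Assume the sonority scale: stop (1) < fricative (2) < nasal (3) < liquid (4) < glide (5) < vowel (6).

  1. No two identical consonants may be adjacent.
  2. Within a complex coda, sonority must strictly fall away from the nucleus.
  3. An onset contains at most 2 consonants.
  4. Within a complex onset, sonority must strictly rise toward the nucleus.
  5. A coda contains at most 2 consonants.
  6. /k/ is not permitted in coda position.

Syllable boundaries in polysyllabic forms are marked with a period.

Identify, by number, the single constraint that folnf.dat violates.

5

folnf.dat: syllable 1 coda /lnf/ has 3 consonants (> 2).
This is a violation of constraint 5: "A coda contains at most 2 consonants."
The remaining constraints (1, 2, 3, 4, 6) are satisfied.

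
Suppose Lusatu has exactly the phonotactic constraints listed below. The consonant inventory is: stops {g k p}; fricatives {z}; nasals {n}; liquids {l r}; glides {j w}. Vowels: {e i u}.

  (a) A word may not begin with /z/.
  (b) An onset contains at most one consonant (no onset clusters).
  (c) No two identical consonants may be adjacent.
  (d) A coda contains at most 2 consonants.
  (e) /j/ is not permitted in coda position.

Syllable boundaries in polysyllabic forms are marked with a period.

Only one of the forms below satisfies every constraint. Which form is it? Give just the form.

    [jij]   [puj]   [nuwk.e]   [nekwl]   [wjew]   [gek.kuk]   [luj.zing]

[nuwk.e]

[jij] — violates constraint (e): syllable 1 coda contains /j/ → ill-formed
[puj] — violates constraint (e): syllable 1 coda contains /j/ → ill-formed
[nuwk.e] — σ1 onset /n/, coda /wk/ (2C) ok; σ2 onset /∅/, coda /∅/ ok → well-formed
[nekwl] — violates constraint (d): syllable 1 coda /kwl/ has 3 consonants (> 2) → ill-formed
[wjew] — violates constraint (b): syllable 1 onset /wj/ has 2 consonants (> 1) → ill-formed
[gek.kuk] — violates constraint (c): adjacent identical consonants /kk/ → ill-formed
[luj.zing] — violates constraint (e): syllable 1 coda contains /j/ → ill-formed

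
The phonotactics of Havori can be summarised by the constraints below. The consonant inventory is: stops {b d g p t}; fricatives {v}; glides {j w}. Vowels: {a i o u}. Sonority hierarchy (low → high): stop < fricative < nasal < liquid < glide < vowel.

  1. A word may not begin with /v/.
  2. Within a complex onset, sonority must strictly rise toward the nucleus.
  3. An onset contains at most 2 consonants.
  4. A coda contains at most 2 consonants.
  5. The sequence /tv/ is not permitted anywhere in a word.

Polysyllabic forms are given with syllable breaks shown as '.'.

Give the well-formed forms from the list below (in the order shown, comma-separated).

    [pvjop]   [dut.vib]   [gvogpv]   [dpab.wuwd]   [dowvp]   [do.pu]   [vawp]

[pvjop] — violates constraint 3: syllable 1 onset /pvj/ has 3 consonants (> 2) → ill-formed
[dut.vib] — violates constraint 5: contains banned sequence /tv/ → ill-formed
[gvogpv] — violates constraint 4: syllable 1 coda /gpv/ has 3 consonants (> 2) → ill-formed
[dpab.wuwd] — violates constraint 2: syllable 1 onset /dp/: /d/ (stop, 1) → /p/ (stop, 1) does not rise → ill-formed
[dowvp] — violates constraint 4: syllable 1 coda /wvp/ has 3 consonants (> 2) → ill-formed
[do.pu] — σ1 onset /d/, coda /∅/ ok; σ2 onset /p/, coda /∅/ ok → well-formed
[vawp] — violates constraint 1: word begins with /v/ → ill-formed

[do.pu]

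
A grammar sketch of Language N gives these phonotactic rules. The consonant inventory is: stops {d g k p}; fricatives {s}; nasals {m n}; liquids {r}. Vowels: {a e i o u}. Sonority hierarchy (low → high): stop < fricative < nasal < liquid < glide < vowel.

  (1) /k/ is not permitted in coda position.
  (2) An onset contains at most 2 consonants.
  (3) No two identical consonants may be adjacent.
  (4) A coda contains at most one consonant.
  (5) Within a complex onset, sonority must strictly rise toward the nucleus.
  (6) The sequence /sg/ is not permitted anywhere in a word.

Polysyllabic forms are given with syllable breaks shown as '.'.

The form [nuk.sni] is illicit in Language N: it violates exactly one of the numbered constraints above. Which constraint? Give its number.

[nuk.sni]: syllable 1 coda contains /k/.
This is a violation of constraint 1: "/k/ is not permitted in coda position."
The remaining constraints (2, 3, 4, 5, 6) are satisfied.

1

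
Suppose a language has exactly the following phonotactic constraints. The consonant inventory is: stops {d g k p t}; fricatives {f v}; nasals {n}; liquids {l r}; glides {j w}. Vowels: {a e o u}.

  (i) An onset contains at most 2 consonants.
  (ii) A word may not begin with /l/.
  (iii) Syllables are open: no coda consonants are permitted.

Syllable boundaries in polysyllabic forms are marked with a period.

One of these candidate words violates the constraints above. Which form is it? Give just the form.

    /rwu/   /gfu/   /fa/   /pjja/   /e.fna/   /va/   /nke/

/pjja/

/rwu/ — σ1 onset /rw/ (2C), coda /∅/ ok → phonotactically legal
/gfu/ — σ1 onset /gf/ (2C), coda /∅/ ok → phonotactically legal
/fa/ — σ1 onset /f/, coda /∅/ ok → phonotactically legal
/pjja/ — violates constraint (i): syllable 1 onset /pjj/ has 3 consonants (> 2) → phonotactically illegal
/e.fna/ — σ1 onset /∅/, coda /∅/ ok; σ2 onset /fn/ (2C), coda /∅/ ok → phonotactically legal
/va/ — σ1 onset /v/, coda /∅/ ok → phonotactically legal
/nke/ — σ1 onset /nk/ (2C), coda /∅/ ok → phonotactically legal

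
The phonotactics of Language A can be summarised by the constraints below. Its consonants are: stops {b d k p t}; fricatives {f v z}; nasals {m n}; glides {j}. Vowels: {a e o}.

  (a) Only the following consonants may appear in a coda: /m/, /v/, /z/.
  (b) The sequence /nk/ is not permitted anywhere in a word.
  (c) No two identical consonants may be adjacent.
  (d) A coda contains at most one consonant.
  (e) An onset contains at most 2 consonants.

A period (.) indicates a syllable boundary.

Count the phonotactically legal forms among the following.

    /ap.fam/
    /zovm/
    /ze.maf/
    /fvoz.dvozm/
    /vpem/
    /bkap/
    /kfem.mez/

/ap.fam/ — violates constraint (a): syllable 1 coda contains /p/, which is not a licensed coda consonant → phonotactically illegal
/zovm/ — violates constraint (d): syllable 1 coda /vm/ has 2 consonants (> 1) → phonotactically illegal
/ze.maf/ — violates constraint (a): syllable 2 coda contains /f/, which is not a licensed coda consonant → phonotactically illegal
/fvoz.dvozm/ — violates constraint (d): syllable 2 coda /zm/ has 2 consonants (> 1) → phonotactically illegal
/vpem/ — σ1 onset /vp/ (2C), coda /m/ ok → phonotactically legal
/bkap/ — violates constraint (a): syllable 1 coda contains /p/, which is not a licensed coda consonant → phonotactically illegal
/kfem.mez/ — violates constraint (c): adjacent identical consonants /mm/ → phonotactically illegal
Phonotactically legal: /vpem/ → 1.

1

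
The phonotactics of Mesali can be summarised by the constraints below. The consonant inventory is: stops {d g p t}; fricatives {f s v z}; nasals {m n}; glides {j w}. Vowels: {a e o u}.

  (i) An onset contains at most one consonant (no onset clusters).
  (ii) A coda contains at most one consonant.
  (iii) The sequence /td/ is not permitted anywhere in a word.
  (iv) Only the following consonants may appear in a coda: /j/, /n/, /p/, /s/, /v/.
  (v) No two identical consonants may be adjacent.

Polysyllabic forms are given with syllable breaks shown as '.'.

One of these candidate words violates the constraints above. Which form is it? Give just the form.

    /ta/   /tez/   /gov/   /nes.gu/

/ta/ — σ1 onset /t/, coda /∅/ ok → phonotactically legal
/tez/ — violates constraint (iv): syllable 1 coda contains /z/, which is not a licensed coda consonant → phonotactically illegal
/gov/ — σ1 onset /g/, coda /v/ ok → phonotactically legal
/nes.gu/ — σ1 onset /n/, coda /s/ ok; σ2 onset /g/, coda /∅/ ok → phonotactically legal

/tez/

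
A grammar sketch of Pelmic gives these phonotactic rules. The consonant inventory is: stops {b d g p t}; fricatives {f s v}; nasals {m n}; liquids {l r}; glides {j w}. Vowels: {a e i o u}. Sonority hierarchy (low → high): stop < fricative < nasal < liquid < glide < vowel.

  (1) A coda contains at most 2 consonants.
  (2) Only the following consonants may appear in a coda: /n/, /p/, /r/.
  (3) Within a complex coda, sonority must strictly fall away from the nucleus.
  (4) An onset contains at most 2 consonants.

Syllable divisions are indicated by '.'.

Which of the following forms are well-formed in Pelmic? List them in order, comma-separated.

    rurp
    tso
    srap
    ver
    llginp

rurp — σ1 onset /r/, coda /rp/ (4→1 falls) ok → well-formed
tso — σ1 onset /ts/ (2C), coda /∅/ ok → well-formed
srap — σ1 onset /sr/ (2C), coda /p/ ok → well-formed
ver — σ1 onset /v/, coda /r/ ok → well-formed
llginp — violates constraint 4: syllable 1 onset /llg/ has 3 consonants (> 2) → ill-formed

rurp, tso, srap, ver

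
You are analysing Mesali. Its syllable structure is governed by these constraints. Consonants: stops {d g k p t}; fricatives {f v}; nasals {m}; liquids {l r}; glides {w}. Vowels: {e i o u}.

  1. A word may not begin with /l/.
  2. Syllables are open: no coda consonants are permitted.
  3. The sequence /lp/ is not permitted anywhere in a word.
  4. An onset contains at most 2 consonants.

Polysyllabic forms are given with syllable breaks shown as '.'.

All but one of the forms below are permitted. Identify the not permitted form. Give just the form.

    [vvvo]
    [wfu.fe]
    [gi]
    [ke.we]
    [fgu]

[vvvo]

[vvvo] — violates constraint 4: syllable 1 onset /vvv/ has 3 consonants (> 2) → not permitted
[wfu.fe] — σ1 onset /wf/ (2C), coda /∅/ ok; σ2 onset /f/, coda /∅/ ok → permitted
[gi] — σ1 onset /g/, coda /∅/ ok → permitted
[ke.we] — σ1 onset /k/, coda /∅/ ok; σ2 onset /w/, coda /∅/ ok → permitted
[fgu] — σ1 onset /fg/ (2C), coda /∅/ ok → permitted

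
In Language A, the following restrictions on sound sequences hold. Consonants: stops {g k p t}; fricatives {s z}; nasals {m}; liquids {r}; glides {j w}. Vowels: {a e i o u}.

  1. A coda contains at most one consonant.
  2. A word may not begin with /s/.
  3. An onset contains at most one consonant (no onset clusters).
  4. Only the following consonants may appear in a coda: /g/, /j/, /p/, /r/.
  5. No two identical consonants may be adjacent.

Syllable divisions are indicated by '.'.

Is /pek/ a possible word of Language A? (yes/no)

no

/pek/ — violates constraint 4: syllable 1 coda contains /k/, which is not a licensed coda consonant → not permitted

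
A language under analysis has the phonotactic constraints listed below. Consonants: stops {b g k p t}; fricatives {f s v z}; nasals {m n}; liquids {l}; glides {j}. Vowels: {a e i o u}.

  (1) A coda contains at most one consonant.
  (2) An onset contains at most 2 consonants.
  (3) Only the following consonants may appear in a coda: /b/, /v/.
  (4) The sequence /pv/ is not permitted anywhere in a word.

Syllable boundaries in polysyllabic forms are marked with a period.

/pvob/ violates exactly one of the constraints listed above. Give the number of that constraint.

/pvob/: contains banned sequence /pv/.
This is a violation of constraint 4: "The sequence /pv/ is not permitted anywhere in a word."
The remaining constraints (1, 2, 3) are satisfied.

4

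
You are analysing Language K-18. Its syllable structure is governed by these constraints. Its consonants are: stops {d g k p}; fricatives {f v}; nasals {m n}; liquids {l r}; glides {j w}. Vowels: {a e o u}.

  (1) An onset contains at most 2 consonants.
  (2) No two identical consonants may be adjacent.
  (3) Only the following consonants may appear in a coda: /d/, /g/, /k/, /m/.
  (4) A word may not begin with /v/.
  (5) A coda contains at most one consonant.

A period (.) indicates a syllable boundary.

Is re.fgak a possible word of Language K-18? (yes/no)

yes

re.fgak — σ1 onset /r/, coda /∅/ ok; σ2 onset /fg/ (2C), coda /k/ ok → phonotactically legal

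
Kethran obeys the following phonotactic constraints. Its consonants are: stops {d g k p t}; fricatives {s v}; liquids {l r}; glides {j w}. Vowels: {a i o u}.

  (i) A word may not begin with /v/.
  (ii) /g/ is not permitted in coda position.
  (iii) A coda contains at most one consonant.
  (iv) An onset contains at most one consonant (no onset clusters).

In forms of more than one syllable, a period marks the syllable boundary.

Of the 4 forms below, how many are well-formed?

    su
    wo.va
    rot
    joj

su — σ1 onset /s/, coda /∅/ ok → well-formed
wo.va — σ1 onset /w/, coda /∅/ ok; σ2 onset /v/, coda /∅/ ok → well-formed
rot — σ1 onset /r/, coda /t/ ok → well-formed
joj — σ1 onset /j/, coda /j/ ok → well-formed
Well-formed: su, wo.va, rot, joj → 4.

4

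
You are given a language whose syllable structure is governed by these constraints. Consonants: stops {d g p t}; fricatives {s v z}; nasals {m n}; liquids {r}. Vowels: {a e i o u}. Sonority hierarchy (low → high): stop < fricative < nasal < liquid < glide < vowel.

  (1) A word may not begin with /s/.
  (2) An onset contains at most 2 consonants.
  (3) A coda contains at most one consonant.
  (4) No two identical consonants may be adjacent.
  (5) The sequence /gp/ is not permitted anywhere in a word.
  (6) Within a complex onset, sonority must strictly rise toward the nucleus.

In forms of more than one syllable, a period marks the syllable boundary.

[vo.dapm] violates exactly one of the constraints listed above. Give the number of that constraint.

[vo.dapm]: syllable 2 coda /pm/ has 2 consonants (> 1).
This is a violation of constraint 3: "A coda contains at most one consonant."
The remaining constraints (1, 2, 4, 5, 6) are satisfied.

3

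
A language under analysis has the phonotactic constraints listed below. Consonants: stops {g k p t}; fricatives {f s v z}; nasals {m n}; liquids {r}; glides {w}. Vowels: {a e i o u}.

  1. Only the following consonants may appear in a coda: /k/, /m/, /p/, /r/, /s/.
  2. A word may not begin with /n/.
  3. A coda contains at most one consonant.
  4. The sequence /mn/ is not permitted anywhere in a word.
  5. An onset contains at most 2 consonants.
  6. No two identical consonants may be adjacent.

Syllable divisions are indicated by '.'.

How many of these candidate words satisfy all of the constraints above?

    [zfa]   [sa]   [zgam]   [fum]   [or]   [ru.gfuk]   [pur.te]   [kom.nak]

[zfa] — σ1 onset /zf/ (2C), coda /∅/ ok → licit
[sa] — σ1 onset /s/, coda /∅/ ok → licit
[zgam] — σ1 onset /zg/ (2C), coda /m/ ok → licit
[fum] — σ1 onset /f/, coda /m/ ok → licit
[or] — σ1 onset /∅/, coda /r/ ok → licit
[ru.gfuk] — σ1 onset /r/, coda /∅/ ok; σ2 onset /gf/ (2C), coda /k/ ok → licit
[pur.te] — σ1 onset /p/, coda /r/ ok; σ2 onset /t/, coda /∅/ ok → licit
[kom.nak] — violates constraint 4: contains banned sequence /mn/ → illicit
Licit: [zfa], [sa], [zgam], [fum], [or], [ru.gfuk], [pur.te] → 7.

7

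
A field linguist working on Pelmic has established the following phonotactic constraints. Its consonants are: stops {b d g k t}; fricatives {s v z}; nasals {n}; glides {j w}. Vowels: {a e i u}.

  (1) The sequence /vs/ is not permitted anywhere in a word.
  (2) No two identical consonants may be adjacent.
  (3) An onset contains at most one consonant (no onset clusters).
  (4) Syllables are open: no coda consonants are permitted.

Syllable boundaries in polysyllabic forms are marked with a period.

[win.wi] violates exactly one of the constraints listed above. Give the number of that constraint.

4

[win.wi]: syllable 1 coda /n/ has 1 consonant (> 0).
This is a violation of constraint 4: "Syllables are open: no coda consonants are permitted."
The remaining constraints (1, 2, 3) are satisfied.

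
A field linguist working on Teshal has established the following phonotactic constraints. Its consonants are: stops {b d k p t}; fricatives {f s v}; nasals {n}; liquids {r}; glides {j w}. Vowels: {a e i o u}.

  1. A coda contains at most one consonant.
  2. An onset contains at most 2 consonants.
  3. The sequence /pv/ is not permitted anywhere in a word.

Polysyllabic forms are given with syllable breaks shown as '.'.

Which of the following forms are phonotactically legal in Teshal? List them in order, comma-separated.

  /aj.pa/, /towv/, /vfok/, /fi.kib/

/aj.pa/ — σ1 onset /∅/, coda /j/ ok; σ2 onset /p/, coda /∅/ ok → phonotactically legal
/towv/ — violates constraint 1: syllable 1 coda /wv/ has 2 consonants (> 1) → phonotactically illegal
/vfok/ — σ1 onset /vf/ (2C), coda /k/ ok → phonotactically legal
/fi.kib/ — σ1 onset /f/, coda /∅/ ok; σ2 onset /k/, coda /b/ ok → phonotactically legal

/aj.pa/, /vfok/, /fi.kib/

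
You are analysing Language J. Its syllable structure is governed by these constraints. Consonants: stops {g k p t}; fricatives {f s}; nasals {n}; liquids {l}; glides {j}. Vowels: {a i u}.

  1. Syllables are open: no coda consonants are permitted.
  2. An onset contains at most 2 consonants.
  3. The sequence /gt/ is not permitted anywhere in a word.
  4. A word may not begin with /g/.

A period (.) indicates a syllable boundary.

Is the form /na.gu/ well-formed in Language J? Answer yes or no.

/na.gu/ — σ1 onset /n/, coda /∅/ ok; σ2 onset /g/, coda /∅/ ok → well-formed

yes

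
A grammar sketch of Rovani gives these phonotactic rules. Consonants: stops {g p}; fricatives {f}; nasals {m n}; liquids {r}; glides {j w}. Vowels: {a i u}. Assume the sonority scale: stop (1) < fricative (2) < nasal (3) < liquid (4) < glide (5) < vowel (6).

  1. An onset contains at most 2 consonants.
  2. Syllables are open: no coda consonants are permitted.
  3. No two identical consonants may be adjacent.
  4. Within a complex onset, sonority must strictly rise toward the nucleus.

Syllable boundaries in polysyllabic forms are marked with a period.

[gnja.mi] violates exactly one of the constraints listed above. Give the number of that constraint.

[gnja.mi]: syllable 1 onset /gnj/ has 3 consonants (> 2).
This is a violation of constraint 1: "An onset contains at most 2 consonants."
The remaining constraints (2, 3, 4) are satisfied.

1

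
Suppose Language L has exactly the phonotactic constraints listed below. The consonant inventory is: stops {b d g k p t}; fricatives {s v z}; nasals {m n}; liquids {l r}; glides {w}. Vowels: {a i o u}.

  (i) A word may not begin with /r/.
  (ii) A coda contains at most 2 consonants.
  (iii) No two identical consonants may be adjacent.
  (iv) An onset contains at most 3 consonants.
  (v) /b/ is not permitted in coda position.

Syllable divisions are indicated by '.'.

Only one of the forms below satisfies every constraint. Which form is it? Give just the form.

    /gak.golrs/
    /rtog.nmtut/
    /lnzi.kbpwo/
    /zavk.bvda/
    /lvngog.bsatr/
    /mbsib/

/zavk.bvda/

/gak.golrs/ — violates constraint (ii): syllable 2 coda /lrs/ has 3 consonants (> 2) → phonotactically illegal
/rtog.nmtut/ — violates constraint (i): word begins with /r/ → phonotactically illegal
/lnzi.kbpwo/ — violates constraint (iv): syllable 2 onset /kbpw/ has 4 consonants (> 3) → phonotactically illegal
/zavk.bvda/ — σ1 onset /z/, coda /vk/ (2C) ok; σ2 onset /bvd/ (3C), coda /∅/ ok → phonotactically legal
/lvngog.bsatr/ — violates constraint (iv): syllable 1 onset /lvng/ has 4 consonants (> 3) → phonotactically illegal
/mbsib/ — violates constraint (v): syllable 1 coda contains /b/ → phonotactically illegal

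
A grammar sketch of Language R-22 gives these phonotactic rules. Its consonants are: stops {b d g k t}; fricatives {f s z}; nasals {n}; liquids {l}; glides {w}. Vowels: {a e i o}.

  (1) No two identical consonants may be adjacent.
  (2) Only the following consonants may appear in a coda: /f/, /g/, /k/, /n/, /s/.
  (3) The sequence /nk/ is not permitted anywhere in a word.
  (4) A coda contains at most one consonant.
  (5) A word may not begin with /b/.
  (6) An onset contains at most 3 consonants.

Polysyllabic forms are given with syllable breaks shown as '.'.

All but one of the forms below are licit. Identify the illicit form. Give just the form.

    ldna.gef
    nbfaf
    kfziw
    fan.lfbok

kfziw

ldna.gef — σ1 onset /ldn/ (3C), coda /∅/ ok; σ2 onset /g/, coda /f/ ok → licit
nbfaf — σ1 onset /nbf/ (3C), coda /f/ ok → licit
kfziw — violates constraint 2: syllable 1 coda contains /w/, which is not a licensed coda consonant → illicit
fan.lfbok — σ1 onset /f/, coda /n/ ok; σ2 onset /lfb/ (3C), coda /k/ ok → licit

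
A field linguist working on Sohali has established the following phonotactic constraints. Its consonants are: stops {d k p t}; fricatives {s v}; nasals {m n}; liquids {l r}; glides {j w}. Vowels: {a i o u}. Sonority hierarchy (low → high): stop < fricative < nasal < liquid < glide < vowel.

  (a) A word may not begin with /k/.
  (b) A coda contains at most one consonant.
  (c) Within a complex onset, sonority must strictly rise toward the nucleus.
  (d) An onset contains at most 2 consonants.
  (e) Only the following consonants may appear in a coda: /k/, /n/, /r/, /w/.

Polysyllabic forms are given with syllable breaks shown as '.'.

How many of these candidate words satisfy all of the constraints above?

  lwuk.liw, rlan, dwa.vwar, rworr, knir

2

lwuk.liw — σ1 onset /lw/ (4→5 rises), coda /k/ ok; σ2 onset /l/, coda /w/ ok → licit
rlan — violates constraint (c): syllable 1 onset /rl/: /r/ (liquid, 4) → /l/ (liquid, 4) does not rise → illicit
dwa.vwar — σ1 onset /dw/ (1→5 rises), coda /∅/ ok; σ2 onset /vw/ (2→5 rises), coda /r/ ok → licit
rworr — violates constraint (b): syllable 1 coda /rr/ has 2 consonants (> 1) → illicit
knir — violates constraint (a): word begins with /k/ → illicit
Licit: lwuk.liw, dwa.vwar → 2.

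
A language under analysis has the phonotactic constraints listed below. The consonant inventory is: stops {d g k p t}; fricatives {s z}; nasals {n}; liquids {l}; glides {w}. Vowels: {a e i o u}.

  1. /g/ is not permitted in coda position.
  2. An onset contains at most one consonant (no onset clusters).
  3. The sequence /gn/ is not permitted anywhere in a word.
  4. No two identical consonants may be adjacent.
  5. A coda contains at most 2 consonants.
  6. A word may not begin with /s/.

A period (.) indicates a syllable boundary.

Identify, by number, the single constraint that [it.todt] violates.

[it.todt]: adjacent identical consonants /tt/.
This is a violation of constraint 4: "No two identical consonants may be adjacent."
The remaining constraints (1, 2, 3, 5, 6) are satisfied.

4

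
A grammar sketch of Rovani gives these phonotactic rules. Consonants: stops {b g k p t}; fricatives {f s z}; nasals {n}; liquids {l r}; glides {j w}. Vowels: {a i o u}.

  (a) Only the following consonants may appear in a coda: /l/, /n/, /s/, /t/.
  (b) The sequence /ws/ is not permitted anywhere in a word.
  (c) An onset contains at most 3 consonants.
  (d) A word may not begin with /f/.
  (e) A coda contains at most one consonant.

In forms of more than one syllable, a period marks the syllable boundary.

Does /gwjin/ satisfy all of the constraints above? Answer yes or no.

yes

/gwjin/ — σ1 onset /gwj/ (3C), coda /n/ ok → well-formed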